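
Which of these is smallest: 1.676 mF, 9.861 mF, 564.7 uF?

564.7 uF

1.676 mF = 0.001676 F
9.861 mF = 0.009861 F
564.7 uF = 0.0005647 F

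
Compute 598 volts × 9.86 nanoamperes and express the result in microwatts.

598 × 9.86 × 10⁻⁹ = 5896.28 × 10⁻⁹ W

5.89628 microwatts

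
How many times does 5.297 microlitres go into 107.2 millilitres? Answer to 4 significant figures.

20240

(107.2e-3) / (5.297e-6) = 20.238e3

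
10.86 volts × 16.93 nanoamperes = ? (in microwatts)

10.86 × 16.93e-9 = 183.8598e-9 W

0.1838598 microwatts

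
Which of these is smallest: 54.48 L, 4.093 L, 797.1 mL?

54.48 L = 54.48 L
4.093 L = 4.093 L
797.1 mL = 0.7971 L

797.1 mL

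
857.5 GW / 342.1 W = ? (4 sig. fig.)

(857.5e9) / (342.1) = 2.5066e9

2507000000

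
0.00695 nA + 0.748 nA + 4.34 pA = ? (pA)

759.29 pA

In pA:
  0.00695 nA = 0.00695 × 10³ pA = 6.95
  0.748 nA = 0.748 × 10³ pA = 748
  4.34 pA → 4.34
Sum: 6.95 + 748 + 4.34 = 759.29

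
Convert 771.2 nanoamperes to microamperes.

0.7712 microamperes

nano = 10⁻⁹, micro = 10⁻⁶; factor is 10⁻³.
771.2 × 10⁻³ = 0.7712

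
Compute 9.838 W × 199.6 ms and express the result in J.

9.838 × 199.6e-3 = 1963.6648e-3 J

1.9636648 J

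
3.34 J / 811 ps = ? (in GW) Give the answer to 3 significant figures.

4.12 GW

(3.34) / (811 × 10⁻¹²) = 0.0041184 × 10¹² W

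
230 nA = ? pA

230000 pA

nano = 1e-9, pico = 1e-12; factor is 1e3.
230 × 1e3 = 230000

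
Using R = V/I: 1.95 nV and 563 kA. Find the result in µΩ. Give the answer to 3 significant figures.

0.00000000346 µΩ

(1.95e-9) / (563e3) = 0.0034636e-12 Ω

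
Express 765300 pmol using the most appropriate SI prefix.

765.3 nmol

= 765.3e-9 mol; 1e-9 is nano.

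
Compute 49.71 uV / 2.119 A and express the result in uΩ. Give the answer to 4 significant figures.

(49.71 × 10⁻⁶) / (2.119) = 23.4592 × 10⁻⁶ Ω

23.46 uΩ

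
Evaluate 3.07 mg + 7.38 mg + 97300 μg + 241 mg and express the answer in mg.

348.75 mg

In mg:
  3.07 mg → 3.07
  7.38 mg → 7.38
  97300 μg = 97300e-3 mg = 97.3
  241 mg → 241
Sum: 3.07 + 7.38 + 97.3 + 241 = 348.75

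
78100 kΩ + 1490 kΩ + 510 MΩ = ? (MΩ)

589.59 MΩ

In MΩ:
  78100 kΩ = 78100 × 10^-3 MΩ = 78.1
  1490 kΩ = 1490 × 10^-3 MΩ = 1.49
  510 MΩ → 510
Sum: 78.1 + 1.49 + 510 = 589.59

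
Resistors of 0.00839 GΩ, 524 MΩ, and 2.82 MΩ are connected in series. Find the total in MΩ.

535.21 MΩ

In MΩ:
  0.00839 GΩ = 0.00839 × 10^3 MΩ = 8.39
  524 MΩ → 524
  2.82 MΩ → 2.82
Sum: 8.39 + 524 + 2.82 = 535.21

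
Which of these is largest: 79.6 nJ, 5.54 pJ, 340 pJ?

79.6 nJ

79.6 nJ = 0.0000000796 J
5.54 pJ = 0.00000000000554 J
340 pJ = 0.00000000034 J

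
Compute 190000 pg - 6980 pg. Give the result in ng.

In ng:
  190000 pg = 190000 × 10⁻³ ng = 190
  6980 pg = 6980 × 10⁻³ ng = 6.98
Difference: 190 - 6.98 = 183.02

183.02 ng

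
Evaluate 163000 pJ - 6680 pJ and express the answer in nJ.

156.32 nJ

In nJ:
  163000 pJ = 163000 × 10⁻³ nJ = 163
  6680 pJ = 6680 × 10⁻³ nJ = 6.68
Difference: 163 - 6.68 = 156.32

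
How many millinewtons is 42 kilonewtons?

42000000 millinewtons

kilo = 10³, milli = 10⁻³; factor is 10⁶.
42 × 10⁶ = 42000000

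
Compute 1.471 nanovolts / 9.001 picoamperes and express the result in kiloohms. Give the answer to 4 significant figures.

0.1634 kiloohms

(1.471 × 10⁻⁹) / (9.001 × 10⁻¹²) = 0.163426 × 10³ Ω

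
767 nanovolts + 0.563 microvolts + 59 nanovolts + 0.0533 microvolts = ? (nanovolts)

In nanovolts:
  767 nanovolts → 767
  0.563 microvolts = 0.563 × 10³ nanovolts = 563
  59 nanovolts → 59
  0.0533 microvolts = 0.0533 × 10³ nanovolts = 53.3
Sum: 767 + 563 + 59 + 53.3 = 1442.3

1442.3 nanovolts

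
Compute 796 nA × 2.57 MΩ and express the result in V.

796 × 10⁻⁹ × 2.57 × 10⁶ = 2045.72 × 10⁻³ V

2.04572 V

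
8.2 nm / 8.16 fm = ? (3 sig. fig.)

1000000

(8.2 × 10⁻⁹) / (8.16 × 10⁻¹⁵) = 1.005 × 10⁶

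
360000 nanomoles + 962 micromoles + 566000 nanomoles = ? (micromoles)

1888 micromoles

In micromoles:
  360000 nanomoles = 360000e-3 micromoles = 360
  962 micromoles → 962
  566000 nanomoles = 566000e-3 micromoles = 566
Sum: 360 + 962 + 566 = 1888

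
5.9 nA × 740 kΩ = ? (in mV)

4.366 mV

5.9 × 10⁻⁹ × 740 × 10³ = 4366 × 10⁻⁶ V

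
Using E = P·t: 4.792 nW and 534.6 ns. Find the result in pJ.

0.0025618032 pJ

4.792e-9 × 534.6e-9 = 2561.8032e-18 J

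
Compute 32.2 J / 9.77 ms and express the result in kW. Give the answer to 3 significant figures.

(32.2) / (9.77 × 10^-3) = 3.2958 × 10^3 W

3.30 kW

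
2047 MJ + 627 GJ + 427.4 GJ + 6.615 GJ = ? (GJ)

1063.062 GJ

In GJ:
  2047 MJ = 2047e-3 GJ = 2.047
  627 GJ → 627
  427.4 GJ → 427.4
  6.615 GJ → 6.615
Sum: 2.047 + 627 + 427.4 + 6.615 = 1063.062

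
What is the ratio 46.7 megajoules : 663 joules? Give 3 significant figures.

70400

(46.7 × 10^6) / (663) = 0.07044 × 10^6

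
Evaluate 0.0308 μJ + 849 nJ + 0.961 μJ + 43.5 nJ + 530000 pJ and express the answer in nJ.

2414.3 nJ

In nJ:
  0.0308 μJ = 0.0308e3 nJ = 30.8
  849 nJ → 849
  0.961 μJ = 0.961e3 nJ = 961
  43.5 nJ → 43.5
  530000 pJ = 530000e-3 nJ = 530
Sum: 30.8 + 849 + 961 + 43.5 + 530 = 2414.3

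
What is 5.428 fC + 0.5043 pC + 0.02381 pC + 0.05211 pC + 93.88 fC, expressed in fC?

679.528 fC

In fC:
  5.428 fC → 5.428
  0.5043 pC = 0.5043 × 10^3 fC = 504.3
  0.02381 pC = 0.02381 × 10^3 fC = 23.81
  0.05211 pC = 0.05211 × 10^3 fC = 52.11
  93.88 fC → 93.88
Sum: 5.428 + 504.3 + 23.81 + 52.11 + 93.88 = 679.528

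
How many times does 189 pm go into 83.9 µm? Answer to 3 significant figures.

444000

(83.9e-6) / (189e-12) = 0.4439e6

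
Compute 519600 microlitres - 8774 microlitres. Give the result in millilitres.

In millilitres:
  519600 microlitres = 519600 × 10^-3 millilitres = 519.6
  8774 microlitres = 8774 × 10^-3 millilitres = 8.774
Difference: 519.6 - 8.774 = 510.826

510.826 millilitres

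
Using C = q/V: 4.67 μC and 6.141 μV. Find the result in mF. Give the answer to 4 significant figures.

760.5 mF

(4.67 × 10⁻⁶) / (6.141 × 10⁻⁶) = 0.760462 F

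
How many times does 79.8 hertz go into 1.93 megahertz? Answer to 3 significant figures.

(1.93e6) / (79.8) = 0.02419e6

24200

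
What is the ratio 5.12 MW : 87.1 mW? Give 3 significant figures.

(5.12e6) / (87.1e-3) = 0.05878e9

58800000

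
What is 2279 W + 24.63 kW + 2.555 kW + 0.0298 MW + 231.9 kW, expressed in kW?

291.164 kW

In kW:
  2279 W = 2279e-3 kW = 2.279
  24.63 kW → 24.63
  2.555 kW → 2.555
  0.0298 MW = 0.0298e3 kW = 29.8
  231.9 kW → 231.9
Sum: 2.279 + 24.63 + 2.555 + 29.8 + 231.9 = 291.164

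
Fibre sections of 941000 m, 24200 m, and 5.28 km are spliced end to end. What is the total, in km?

970.48 km

In km:
  941000 m = 941000 × 10^-3 km = 941
  24200 m = 24200 × 10^-3 km = 24.2
  5.28 km → 5.28
Sum: 941 + 24.2 + 5.28 = 970.48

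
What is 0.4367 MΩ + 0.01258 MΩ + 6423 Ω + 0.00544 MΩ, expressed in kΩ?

In kΩ:
  0.4367 MΩ = 0.4367 × 10³ kΩ = 436.7
  0.01258 MΩ = 0.01258 × 10³ kΩ = 12.58
  6423 Ω = 6423 × 10⁻³ kΩ = 6.423
  0.00544 MΩ = 0.00544 × 10³ kΩ = 5.44
Sum: 436.7 + 12.58 + 6.423 + 5.44 = 461.143

461.143 kΩ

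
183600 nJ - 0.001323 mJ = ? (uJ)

182.277 uJ

In uJ:
  183600 nJ = 183600 × 10^-3 uJ = 183.6
  0.001323 mJ = 0.001323 × 10^3 uJ = 1.323
Difference: 183.6 - 1.323 = 182.277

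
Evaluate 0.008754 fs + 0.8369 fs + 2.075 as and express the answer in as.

In as:
  0.008754 fs = 0.008754 × 10³ as = 8.754
  0.8369 fs = 0.8369 × 10³ as = 836.9
  2.075 as → 2.075
Sum: 8.754 + 836.9 + 2.075 = 847.729

847.729 as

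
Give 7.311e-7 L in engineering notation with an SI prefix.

731.1 nL

= 731.1e-9 L; 1e-9 is nano.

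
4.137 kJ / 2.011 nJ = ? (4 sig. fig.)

2057000000000

(4.137 × 10^3) / (2.011 × 10^-9) = 2.0572 × 10^12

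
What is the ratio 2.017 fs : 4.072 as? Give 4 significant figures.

(2.017 × 10⁻¹⁵) / (4.072 × 10⁻¹⁸) = 0.49533 × 10³

495.3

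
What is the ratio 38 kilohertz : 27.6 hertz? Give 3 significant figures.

1380

(38 × 10³) / (27.6) = 1.377 × 10³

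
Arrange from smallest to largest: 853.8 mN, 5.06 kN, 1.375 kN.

853.8 mN = 0.8538 N
5.06 kN = 5060 N
1.375 kN = 1375 N

853.8 mN < 1.375 kN < 5.06 kN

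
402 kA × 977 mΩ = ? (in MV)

402 × 10³ × 977 × 10⁻³ = 392754 V

0.392754 MV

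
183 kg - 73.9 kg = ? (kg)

In kg:
  183 kg → 183
  73.9 kg → 73.9
Difference: 183 - 73.9 = 109.1

109.1 kg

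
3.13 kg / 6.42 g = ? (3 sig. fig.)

(3.13 × 10³) / (6.42) = 0.4875 × 10³

488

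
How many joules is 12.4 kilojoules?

12400 joules

kilo = 10^3, (no prefix) = 10^0; factor is 10^3.
12.4 × 10^3 = 12400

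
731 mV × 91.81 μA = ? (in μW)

67.11311 μW

731e-3 × 91.81e-6 = 67113.11e-9 W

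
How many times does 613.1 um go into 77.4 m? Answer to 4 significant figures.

(77.4) / (613.1 × 10⁻⁶) = 0.12624 × 10⁶

126200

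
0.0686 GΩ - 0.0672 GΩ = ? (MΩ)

1.4 MΩ

In MΩ:
  0.0686 GΩ = 0.0686 × 10³ MΩ = 68.6
  0.0672 GΩ = 0.0672 × 10³ MΩ = 67.2
Difference: 68.6 - 67.2 = 1.4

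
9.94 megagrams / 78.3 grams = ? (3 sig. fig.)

(9.94 × 10^6) / (78.3) = 0.1269 × 10^6

127000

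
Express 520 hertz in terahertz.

0.00000000052 terahertz

(no prefix) = 10^0, tera = 10^12; factor is 10^-12.
520 × 10^-12 = 0.00000000052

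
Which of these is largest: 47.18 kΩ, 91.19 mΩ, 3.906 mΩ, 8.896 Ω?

47.18 kΩ = 47180 Ω
91.19 mΩ = 0.09119 Ω
3.906 mΩ = 0.003906 Ω
8.896 Ω = 8.896 Ω

47.18 kΩ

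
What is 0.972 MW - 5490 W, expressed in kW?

In kW:
  0.972 MW = 0.972 × 10³ kW = 972
  5490 W = 5490 × 10⁻³ kW = 5.49
Difference: 972 - 5.49 = 966.51

966.51 kW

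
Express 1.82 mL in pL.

1820000000 pL

milli = 10^-3, pico = 10^-12; factor is 10^9.
1.82 × 10^9 = 1820000000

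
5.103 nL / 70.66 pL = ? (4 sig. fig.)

(5.103 × 10⁻⁹) / (70.66 × 10⁻¹²) = 0.072219 × 10³

72.22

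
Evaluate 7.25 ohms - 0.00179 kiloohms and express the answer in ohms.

In ohms:
  7.25 ohms → 7.25
  0.00179 kiloohms = 0.00179 × 10³ ohms = 1.79
Difference: 7.25 - 1.79 = 5.46

5.46 ohms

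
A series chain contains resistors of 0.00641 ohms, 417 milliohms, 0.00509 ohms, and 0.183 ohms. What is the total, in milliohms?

611.5 milliohms

In milliohms:
  0.00641 ohms = 0.00641 × 10^3 milliohms = 6.41
  417 milliohms → 417
  0.00509 ohms = 0.00509 × 10^3 milliohms = 5.09
  0.183 ohms = 0.183 × 10^3 milliohms = 183
Sum: 6.41 + 417 + 5.09 + 183 = 611.5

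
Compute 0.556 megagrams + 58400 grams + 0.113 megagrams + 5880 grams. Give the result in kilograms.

In kilograms:
  0.556 megagrams = 0.556 × 10^3 kilograms = 556
  58400 grams = 58400 × 10^-3 kilograms = 58.4
  0.113 megagrams = 0.113 × 10^3 kilograms = 113
  5880 grams = 5880 × 10^-3 kilograms = 5.88
Sum: 556 + 58.4 + 113 + 5.88 = 733.28

733.28 kilograms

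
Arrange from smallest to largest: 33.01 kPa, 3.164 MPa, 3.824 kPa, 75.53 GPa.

3.824 kPa < 33.01 kPa < 3.164 MPa < 75.53 GPa

33.01 kPa = 33010 Pa
3.164 MPa = 3164000 Pa
3.824 kPa = 3824 Pa
75.53 GPa = 75530000000 Pa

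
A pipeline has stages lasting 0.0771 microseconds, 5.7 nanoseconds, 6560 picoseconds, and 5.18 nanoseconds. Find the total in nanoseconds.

In nanoseconds:
  0.0771 microseconds = 0.0771 × 10^3 nanoseconds = 77.1
  5.7 nanoseconds → 5.7
  6560 picoseconds = 6560 × 10^-3 nanoseconds = 6.56
  5.18 nanoseconds → 5.18
Sum: 77.1 + 5.7 + 6.56 + 5.18 = 94.54

94.54 nanoseconds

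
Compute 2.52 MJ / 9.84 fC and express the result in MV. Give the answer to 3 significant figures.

256000000000000 MV

(2.52e6) / (9.84e-15) = 0.2561e21 V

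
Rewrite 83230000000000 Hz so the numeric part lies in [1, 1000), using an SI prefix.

= 83.23e12 Hz; 1e12 is tera.

83.23 THz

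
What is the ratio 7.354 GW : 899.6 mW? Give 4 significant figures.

8175000000

(7.354 × 10^9) / (899.6 × 10^-3) = 0.0081747 × 10^12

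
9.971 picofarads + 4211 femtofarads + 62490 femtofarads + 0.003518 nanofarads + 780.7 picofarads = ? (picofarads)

In picofarads:
  9.971 picofarads → 9.971
  4211 femtofarads = 4211 × 10^-3 picofarads = 4.211
  62490 femtofarads = 62490 × 10^-3 picofarads = 62.49
  0.003518 nanofarads = 0.003518 × 10^3 picofarads = 3.518
  780.7 picofarads → 780.7
Sum: 9.971 + 4.211 + 62.49 + 3.518 + 780.7 = 860.89

860.89 picofarads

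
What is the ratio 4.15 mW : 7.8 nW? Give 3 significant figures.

(4.15e-3) / (7.8e-9) = 0.5321e6

532000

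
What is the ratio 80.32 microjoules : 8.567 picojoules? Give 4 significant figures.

(80.32 × 10^-6) / (8.567 × 10^-12) = 9.3755 × 10^6

9376000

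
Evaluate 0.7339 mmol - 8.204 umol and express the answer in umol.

In umol:
  0.7339 mmol = 0.7339 × 10³ umol = 733.9
  8.204 umol → 8.204
Difference: 733.9 - 8.204 = 725.696

725.696 umol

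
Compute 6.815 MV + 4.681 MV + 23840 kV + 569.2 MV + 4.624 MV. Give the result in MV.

In MV:
  6.815 MV → 6.815
  4.681 MV → 4.681
  23840 kV = 23840e-3 MV = 23.84
  569.2 MV → 569.2
  4.624 MV → 4.624
Sum: 6.815 + 4.681 + 23.84 + 569.2 + 4.624 = 609.16

609.16 MV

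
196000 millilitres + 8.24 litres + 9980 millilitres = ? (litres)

214.22 litres

In litres:
  196000 millilitres = 196000 × 10⁻³ litres = 196
  8.24 litres → 8.24
  9980 millilitres = 9980 × 10⁻³ litres = 9.98
Sum: 196 + 8.24 + 9.98 = 214.22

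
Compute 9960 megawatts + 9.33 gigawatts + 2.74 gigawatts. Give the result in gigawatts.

In gigawatts:
  9960 megawatts = 9960 × 10^-3 gigawatts = 9.96
  9.33 gigawatts → 9.33
  2.74 gigawatts → 2.74
Sum: 9.96 + 9.33 + 2.74 = 22.03

22.03 gigawatts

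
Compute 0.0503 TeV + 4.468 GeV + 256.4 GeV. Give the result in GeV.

311.168 GeV

In GeV:
  0.0503 TeV = 0.0503e3 GeV = 50.3
  4.468 GeV → 4.468
  256.4 GeV → 256.4
Sum: 50.3 + 4.468 + 256.4 = 311.168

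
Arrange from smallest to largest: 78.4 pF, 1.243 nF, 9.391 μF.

78.4 pF = 0.0000000000784 F
1.243 nF = 0.000000001243 F
9.391 μF = 0.000009391 F

78.4 pF < 1.243 nF < 9.391 μF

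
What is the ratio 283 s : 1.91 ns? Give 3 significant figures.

(283) / (1.91 × 10^-9) = 148.2 × 10^9

148000000000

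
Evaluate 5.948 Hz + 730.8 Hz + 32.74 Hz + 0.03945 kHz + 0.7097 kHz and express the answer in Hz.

In Hz:
  5.948 Hz → 5.948
  730.8 Hz → 730.8
  32.74 Hz → 32.74
  0.03945 kHz = 0.03945 × 10^3 Hz = 39.45
  0.7097 kHz = 0.7097 × 10^3 Hz = 709.7
Sum: 5.948 + 730.8 + 32.74 + 39.45 + 709.7 = 1518.638

1518.638 Hz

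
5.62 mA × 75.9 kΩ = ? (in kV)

0.426558 kV

5.62 × 10⁻³ × 75.9 × 10³ = 426.558 V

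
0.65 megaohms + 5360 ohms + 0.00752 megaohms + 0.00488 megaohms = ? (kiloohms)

667.76 kiloohms

In kiloohms:
  0.65 megaohms = 0.65e3 kiloohms = 650
  5360 ohms = 5360e-3 kiloohms = 5.36
  0.00752 megaohms = 0.00752e3 kiloohms = 7.52
  0.00488 megaohms = 0.00488e3 kiloohms = 4.88
Sum: 650 + 5.36 + 7.52 + 4.88 = 667.76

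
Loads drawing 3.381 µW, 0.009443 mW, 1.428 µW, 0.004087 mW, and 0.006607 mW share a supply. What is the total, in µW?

24.946 µW

In µW:
  3.381 µW → 3.381
  0.009443 mW = 0.009443 × 10³ µW = 9.443
  1.428 µW → 1.428
  0.004087 mW = 0.004087 × 10³ µW = 4.087
  0.006607 mW = 0.006607 × 10³ µW = 6.607
Sum: 3.381 + 9.443 + 1.428 + 4.087 + 6.607 = 24.946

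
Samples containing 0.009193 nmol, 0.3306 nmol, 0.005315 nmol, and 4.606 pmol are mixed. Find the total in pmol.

349.714 pmol

In pmol:
  0.009193 nmol = 0.009193 × 10³ pmol = 9.193
  0.3306 nmol = 0.3306 × 10³ pmol = 330.6
  0.005315 nmol = 0.005315 × 10³ pmol = 5.315
  4.606 pmol → 4.606
Sum: 9.193 + 330.6 + 5.315 + 4.606 = 349.714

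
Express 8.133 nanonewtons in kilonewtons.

0.000000000008133 kilonewtons

nano = 10^-9, kilo = 10^3; factor is 10^-12.
8.133 × 10^-12 = 0.000000000008133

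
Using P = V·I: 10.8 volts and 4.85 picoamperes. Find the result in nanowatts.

10.8 × 4.85 × 10^-12 = 52.38 × 10^-12 W

0.05238 nanowatts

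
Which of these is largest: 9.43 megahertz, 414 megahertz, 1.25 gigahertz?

9.43 megahertz = 9430000 hertz
414 megahertz = 414000000 hertz
1.25 gigahertz = 1250000000 hertz

1.25 gigahertz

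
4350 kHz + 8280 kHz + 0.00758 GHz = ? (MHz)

In MHz:
  4350 kHz = 4350 × 10⁻³ MHz = 4.35
  8280 kHz = 8280 × 10⁻³ MHz = 8.28
  0.00758 GHz = 0.00758 × 10³ MHz = 7.58
Sum: 4.35 + 8.28 + 7.58 = 20.21

20.21 MHz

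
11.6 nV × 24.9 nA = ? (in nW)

11.6 × 10^-9 × 24.9 × 10^-9 = 288.84 × 10^-18 W

0.00000028884 nW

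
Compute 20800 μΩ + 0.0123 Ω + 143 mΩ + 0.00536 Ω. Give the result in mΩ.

In mΩ:
  20800 μΩ = 20800 × 10^-3 mΩ = 20.8
  0.0123 Ω = 0.0123 × 10^3 mΩ = 12.3
  143 mΩ → 143
  0.00536 Ω = 0.00536 × 10^3 mΩ = 5.36
Sum: 20.8 + 12.3 + 143 + 5.36 = 181.46

181.46 mΩ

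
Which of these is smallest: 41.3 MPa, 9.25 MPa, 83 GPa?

41.3 MPa = 41300000 Pa
9.25 MPa = 9250000 Pa
83 GPa = 83000000000 Pa

9.25 MPa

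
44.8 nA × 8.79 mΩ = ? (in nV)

44.8 × 10⁻⁹ × 8.79 × 10⁻³ = 393.792 × 10⁻¹² V

0.393792 nV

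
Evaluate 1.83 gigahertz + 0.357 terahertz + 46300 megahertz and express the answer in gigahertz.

In gigahertz:
  1.83 gigahertz → 1.83
  0.357 terahertz = 0.357 × 10^3 gigahertz = 357
  46300 megahertz = 46300 × 10^-3 gigahertz = 46.3
Sum: 1.83 + 357 + 46.3 = 405.13

405.13 gigahertz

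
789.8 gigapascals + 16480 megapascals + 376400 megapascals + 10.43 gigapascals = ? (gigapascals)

In gigapascals:
  789.8 gigapascals → 789.8
  16480 megapascals = 16480 × 10⁻³ gigapascals = 16.48
  376400 megapascals = 376400 × 10⁻³ gigapascals = 376.4
  10.43 gigapascals → 10.43
Sum: 789.8 + 16.48 + 376.4 + 10.43 = 1193.11

1193.11 gigapascals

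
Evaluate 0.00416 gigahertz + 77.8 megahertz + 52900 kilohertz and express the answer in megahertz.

134.86 megahertz

In megahertz:
  0.00416 gigahertz = 0.00416e3 megahertz = 4.16
  77.8 megahertz → 77.8
  52900 kilohertz = 52900e-3 megahertz = 52.9
Sum: 4.16 + 77.8 + 52.9 = 134.86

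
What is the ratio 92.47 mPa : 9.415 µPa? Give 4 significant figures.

(92.47 × 10⁻³) / (9.415 × 10⁻⁶) = 9.8216 × 10³

9822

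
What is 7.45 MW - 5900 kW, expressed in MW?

1.55 MW

In MW:
  7.45 MW → 7.45
  5900 kW = 5900 × 10⁻³ MW = 5.9
Difference: 7.45 - 5.9 = 1.55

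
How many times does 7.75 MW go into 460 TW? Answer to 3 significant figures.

(460 × 10¹²) / (7.75 × 10⁶) = 59.35 × 10⁶

59400000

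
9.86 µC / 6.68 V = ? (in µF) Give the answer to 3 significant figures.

1.48 µF

(9.86 × 10^-6) / (6.68) = 1.476 × 10^-6 F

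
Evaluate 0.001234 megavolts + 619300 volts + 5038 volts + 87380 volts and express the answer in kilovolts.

712.952 kilovolts

In kilovolts:
  0.001234 megavolts = 0.001234 × 10³ kilovolts = 1.234
  619300 volts = 619300 × 10⁻³ kilovolts = 619.3
  5038 volts = 5038 × 10⁻³ kilovolts = 5.038
  87380 volts = 87380 × 10⁻³ kilovolts = 87.38
Sum: 1.234 + 619.3 + 5.038 + 87.38 = 712.952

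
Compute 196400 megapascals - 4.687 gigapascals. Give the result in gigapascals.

191.713 gigapascals

In gigapascals:
  196400 megapascals = 196400e-3 gigapascals = 196.4
  4.687 gigapascals → 4.687
Difference: 196.4 - 4.687 = 191.713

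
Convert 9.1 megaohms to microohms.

mega = 10^6, micro = 10^-6; factor is 10^12.
9.1 × 10^12 = 9100000000000

9100000000000 microohms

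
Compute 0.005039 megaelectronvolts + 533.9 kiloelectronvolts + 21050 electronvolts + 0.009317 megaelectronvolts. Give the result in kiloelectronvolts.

569.306 kiloelectronvolts

In kiloelectronvolts:
  0.005039 megaelectronvolts = 0.005039 × 10^3 kiloelectronvolts = 5.039
  533.9 kiloelectronvolts → 533.9
  21050 electronvolts = 21050 × 10^-3 kiloelectronvolts = 21.05
  0.009317 megaelectronvolts = 0.009317 × 10^3 kiloelectronvolts = 9.317
Sum: 5.039 + 533.9 + 21.05 + 9.317 = 569.306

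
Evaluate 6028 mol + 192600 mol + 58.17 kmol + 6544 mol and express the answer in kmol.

In kmol:
  6028 mol = 6028e-3 kmol = 6.028
  192600 mol = 192600e-3 kmol = 192.6
  58.17 kmol → 58.17
  6544 mol = 6544e-3 kmol = 6.544
Sum: 6.028 + 192.6 + 58.17 + 6.544 = 263.342

263.342 kmol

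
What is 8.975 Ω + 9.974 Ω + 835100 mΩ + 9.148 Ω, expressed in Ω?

863.197 Ω

In Ω:
  8.975 Ω → 8.975
  9.974 Ω → 9.974
  835100 mΩ = 835100 × 10^-3 Ω = 835.1
  9.148 Ω → 9.148
Sum: 8.975 + 9.974 + 835.1 + 9.148 = 863.197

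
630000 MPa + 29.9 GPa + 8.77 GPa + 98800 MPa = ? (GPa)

In GPa:
  630000 MPa = 630000e-3 GPa = 630
  29.9 GPa → 29.9
  8.77 GPa → 8.77
  98800 MPa = 98800e-3 GPa = 98.8
Sum: 630 + 29.9 + 8.77 + 98.8 = 767.47

767.47 GPa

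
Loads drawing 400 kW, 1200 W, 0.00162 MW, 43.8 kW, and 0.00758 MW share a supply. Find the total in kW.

454.2 kW

In kW:
  400 kW → 400
  1200 W = 1200 × 10⁻³ kW = 1.2
  0.00162 MW = 0.00162 × 10³ kW = 1.62
  43.8 kW → 43.8
  0.00758 MW = 0.00758 × 10³ kW = 7.58
Sum: 400 + 1.2 + 1.62 + 43.8 + 7.58 = 454.2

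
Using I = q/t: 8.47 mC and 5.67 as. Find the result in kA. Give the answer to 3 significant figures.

(8.47 × 10^-3) / (5.67 × 10^-18) = 1.4938 × 10^15 A

1490000000000 kA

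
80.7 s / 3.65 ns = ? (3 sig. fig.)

(80.7) / (3.65 × 10⁻⁹) = 22.11 × 10⁹

22100000000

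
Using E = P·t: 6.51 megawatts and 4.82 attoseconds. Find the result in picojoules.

6.51e6 × 4.82e-18 = 31.3782e-12 J

31.3782 picojoules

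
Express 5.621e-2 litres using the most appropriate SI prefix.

56.21 millilitres

= 56.21e-3 litres; 1e-3 is milli.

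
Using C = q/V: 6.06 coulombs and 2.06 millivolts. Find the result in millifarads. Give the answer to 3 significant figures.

(6.06) / (2.06e-3) = 2.9417e3 F

2940000 millifarads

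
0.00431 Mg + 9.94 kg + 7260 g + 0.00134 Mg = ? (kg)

In kg:
  0.00431 Mg = 0.00431 × 10³ kg = 4.31
  9.94 kg → 9.94
  7260 g = 7260 × 10⁻³ kg = 7.26
  0.00134 Mg = 0.00134 × 10³ kg = 1.34
Sum: 4.31 + 9.94 + 7.26 + 1.34 = 22.85

22.85 kg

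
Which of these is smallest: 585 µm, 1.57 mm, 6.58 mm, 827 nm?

585 µm = 0.000585 m
1.57 mm = 0.00157 m
6.58 mm = 0.00658 m
827 nm = 0.000000827 m

827 nm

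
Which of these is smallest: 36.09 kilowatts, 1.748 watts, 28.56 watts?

1.748 watts

36.09 kilowatts = 36090 watts
1.748 watts = 1.748 watts
28.56 watts = 28.56 watts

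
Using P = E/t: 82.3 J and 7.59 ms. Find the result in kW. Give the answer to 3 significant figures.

10.8 kW

(82.3) / (7.59 × 10^-3) = 10.843 × 10^3 W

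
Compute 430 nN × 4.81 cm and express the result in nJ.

430 × 10⁻⁹ × 4.81 × 10⁻² = 2068.3 × 10⁻¹¹ J

20.683 nJ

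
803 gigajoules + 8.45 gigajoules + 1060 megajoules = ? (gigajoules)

812.51 gigajoules

In gigajoules:
  803 gigajoules → 803
  8.45 gigajoules → 8.45
  1060 megajoules = 1060 × 10^-3 gigajoules = 1.06
Sum: 803 + 8.45 + 1.06 = 812.51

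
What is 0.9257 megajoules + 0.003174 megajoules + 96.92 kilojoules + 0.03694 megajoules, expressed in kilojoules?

1062.734 kilojoules

In kilojoules:
  0.9257 megajoules = 0.9257 × 10^3 kilojoules = 925.7
  0.003174 megajoules = 0.003174 × 10^3 kilojoules = 3.174
  96.92 kilojoules → 96.92
  0.03694 megajoules = 0.03694 × 10^3 kilojoules = 36.94
Sum: 925.7 + 3.174 + 96.92 + 36.94 = 1062.734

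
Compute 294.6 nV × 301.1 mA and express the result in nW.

294.6e-9 × 301.1e-3 = 88704.06e-12 W

88.70406 nW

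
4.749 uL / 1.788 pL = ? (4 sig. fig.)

2656000

(4.749e-6) / (1.788e-12) = 2.656e6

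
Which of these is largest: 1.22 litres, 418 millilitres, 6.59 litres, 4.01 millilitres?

6.59 litres

1.22 litres = 1.22 litres
418 millilitres = 0.418 litres
6.59 litres = 6.59 litres
4.01 millilitres = 0.00401 litres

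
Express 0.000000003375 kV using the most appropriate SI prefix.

= 3.375 × 10^-6 V; 10^-6 is micro.

3.375 µV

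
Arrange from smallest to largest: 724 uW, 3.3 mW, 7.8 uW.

7.8 uW < 724 uW < 3.3 mW

724 uW = 0.000724 W
3.3 mW = 0.0033 W
7.8 uW = 0.0000078 W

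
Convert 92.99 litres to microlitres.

(no prefix) = 10^0, micro = 10^-6; factor is 10^6.
92.99 × 10^6 = 92990000

92990000 microlitres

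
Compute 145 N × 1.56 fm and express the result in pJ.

0.2262 pJ

145 × 1.56e-15 = 226.2e-15 J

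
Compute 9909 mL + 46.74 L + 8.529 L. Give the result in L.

In L:
  9909 mL = 9909 × 10^-3 L = 9.909
  46.74 L → 46.74
  8.529 L → 8.529
Sum: 9.909 + 46.74 + 8.529 = 65.178

65.178 L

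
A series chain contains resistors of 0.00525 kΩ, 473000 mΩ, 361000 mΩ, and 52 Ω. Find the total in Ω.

891.25 Ω

In Ω:
  0.00525 kΩ = 0.00525 × 10³ Ω = 5.25
  473000 mΩ = 473000 × 10⁻³ Ω = 473
  361000 mΩ = 361000 × 10⁻³ Ω = 361
  52 Ω → 52
Sum: 5.25 + 473 + 361 + 52 = 891.25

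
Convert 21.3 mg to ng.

milli = 10⁻³, nano = 10⁻⁹; factor is 10⁶.
21.3 × 10⁶ = 21300000

21300000 ng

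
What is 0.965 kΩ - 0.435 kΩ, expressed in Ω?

530 Ω

In Ω:
  0.965 kΩ = 0.965 × 10^3 Ω = 965
  0.435 kΩ = 0.435 × 10^3 Ω = 435
Difference: 965 - 435 = 530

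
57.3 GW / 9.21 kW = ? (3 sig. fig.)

(57.3 × 10^9) / (9.21 × 10^3) = 6.221 × 10^6

6220000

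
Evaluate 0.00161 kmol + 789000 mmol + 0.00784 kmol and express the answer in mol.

798.45 mol

In mol:
  0.00161 kmol = 0.00161 × 10³ mol = 1.61
  789000 mmol = 789000 × 10⁻³ mol = 789
  0.00784 kmol = 0.00784 × 10³ mol = 7.84
Sum: 1.61 + 789 + 7.84 = 798.45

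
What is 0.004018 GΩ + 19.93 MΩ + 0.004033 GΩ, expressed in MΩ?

27.981 MΩ

In MΩ:
  0.004018 GΩ = 0.004018 × 10³ MΩ = 4.018
  19.93 MΩ → 19.93
  0.004033 GΩ = 0.004033 × 10³ MΩ = 4.033
Sum: 4.018 + 19.93 + 4.033 = 27.981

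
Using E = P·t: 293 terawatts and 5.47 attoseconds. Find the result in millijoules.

293e12 × 5.47e-18 = 1602.71e-6 J

1.60271 millijoules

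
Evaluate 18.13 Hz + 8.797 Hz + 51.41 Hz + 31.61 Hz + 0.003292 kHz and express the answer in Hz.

113.239 Hz

In Hz:
  18.13 Hz → 18.13
  8.797 Hz → 8.797
  51.41 Hz → 51.41
  31.61 Hz → 31.61
  0.003292 kHz = 0.003292 × 10³ Hz = 3.292
Sum: 18.13 + 8.797 + 51.41 + 31.61 + 3.292 = 113.239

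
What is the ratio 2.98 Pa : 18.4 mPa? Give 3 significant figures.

162

(2.98) / (18.4 × 10^-3) = 0.162 × 10^3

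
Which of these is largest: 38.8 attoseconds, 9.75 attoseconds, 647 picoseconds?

647 picoseconds

38.8 attoseconds = 0.0000000000000000388 seconds
9.75 attoseconds = 0.00000000000000000975 seconds
647 picoseconds = 0.000000000647 seconds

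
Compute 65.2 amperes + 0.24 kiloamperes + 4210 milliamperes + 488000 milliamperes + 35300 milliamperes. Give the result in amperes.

In amperes:
  65.2 amperes → 65.2
  0.24 kiloamperes = 0.24e3 amperes = 240
  4210 milliamperes = 4210e-3 amperes = 4.21
  488000 milliamperes = 488000e-3 amperes = 488
  35300 milliamperes = 35300e-3 amperes = 35.3
Sum: 65.2 + 240 + 4.21 + 488 + 35.3 = 832.71

832.71 amperes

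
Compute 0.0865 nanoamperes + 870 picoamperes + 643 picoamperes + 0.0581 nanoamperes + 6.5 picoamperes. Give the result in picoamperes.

1664.1 picoamperes

In picoamperes:
  0.0865 nanoamperes = 0.0865e3 picoamperes = 86.5
  870 picoamperes → 870
  643 picoamperes → 643
  0.0581 nanoamperes = 0.0581e3 picoamperes = 58.1
  6.5 picoamperes → 6.5
Sum: 86.5 + 870 + 643 + 58.1 + 6.5 = 1664.1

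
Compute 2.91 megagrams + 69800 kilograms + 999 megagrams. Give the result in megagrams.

In megagrams:
  2.91 megagrams → 2.91
  69800 kilograms = 69800 × 10⁻³ megagrams = 69.8
  999 megagrams → 999
Sum: 2.91 + 69.8 + 999 = 1071.71

1071.71 megagrams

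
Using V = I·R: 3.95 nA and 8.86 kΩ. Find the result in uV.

3.95 × 10⁻⁹ × 8.86 × 10³ = 34.997 × 10⁻⁶ V

34.997 uV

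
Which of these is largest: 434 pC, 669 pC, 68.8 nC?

68.8 nC

434 pC = 0.000000000434 C
669 pC = 0.000000000669 C
68.8 nC = 0.0000000688 C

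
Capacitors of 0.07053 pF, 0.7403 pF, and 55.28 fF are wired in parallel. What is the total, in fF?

866.11 fF

In fF:
  0.07053 pF = 0.07053e3 fF = 70.53
  0.7403 pF = 0.7403e3 fF = 740.3
  55.28 fF → 55.28
Sum: 70.53 + 740.3 + 55.28 = 866.11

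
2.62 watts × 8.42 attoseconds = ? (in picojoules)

2.62 × 8.42e-18 = 22.0604e-18 J

0.0000220604 picojoules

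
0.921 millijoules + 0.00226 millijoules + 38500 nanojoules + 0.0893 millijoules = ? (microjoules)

1051.06 microjoules

In microjoules:
  0.921 millijoules = 0.921 × 10³ microjoules = 921
  0.00226 millijoules = 0.00226 × 10³ microjoules = 2.26
  38500 nanojoules = 38500 × 10⁻³ microjoules = 38.5
  0.0893 millijoules = 0.0893 × 10³ microjoules = 89.3
Sum: 921 + 2.26 + 38.5 + 89.3 = 1051.06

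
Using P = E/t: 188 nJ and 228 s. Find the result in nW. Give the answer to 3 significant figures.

0.825 nW

(188 × 10^-9) / (228) = 0.82456 × 10^-9 W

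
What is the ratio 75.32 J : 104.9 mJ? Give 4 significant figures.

718.0

(75.32) / (104.9e-3) = 0.71802e3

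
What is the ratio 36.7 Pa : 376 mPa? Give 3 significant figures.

(36.7) / (376e-3) = 0.09761e3

97.6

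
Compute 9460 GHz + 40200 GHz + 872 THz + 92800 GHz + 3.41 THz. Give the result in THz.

In THz:
  9460 GHz = 9460e-3 THz = 9.46
  40200 GHz = 40200e-3 THz = 40.2
  872 THz → 872
  92800 GHz = 92800e-3 THz = 92.8
  3.41 THz → 3.41
Sum: 9.46 + 40.2 + 872 + 92.8 + 3.41 = 1017.87

1017.87 THz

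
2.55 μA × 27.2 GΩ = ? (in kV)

69.36 kV

2.55 × 10^-6 × 27.2 × 10^9 = 69.36 × 10^3 V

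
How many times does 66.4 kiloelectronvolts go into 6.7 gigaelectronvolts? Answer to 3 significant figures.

(6.7 × 10⁹) / (66.4 × 10³) = 0.1009 × 10⁶

101000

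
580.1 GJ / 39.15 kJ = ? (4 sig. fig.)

(580.1 × 10^9) / (39.15 × 10^3) = 14.817 × 10^6

14820000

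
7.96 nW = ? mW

0.00000796 mW

nano = 10^-9, milli = 10^-3; factor is 10^-6.
7.96 × 10^-6 = 0.00000796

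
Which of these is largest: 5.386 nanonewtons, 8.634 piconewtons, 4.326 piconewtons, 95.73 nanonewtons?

95.73 nanonewtons

5.386 nanonewtons = 0.000000005386 newtons
8.634 piconewtons = 0.000000000008634 newtons
4.326 piconewtons = 0.000000000004326 newtons
95.73 nanonewtons = 0.00000009573 newtons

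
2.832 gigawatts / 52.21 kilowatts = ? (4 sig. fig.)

(2.832e9) / (52.21e3) = 0.054242e6

54240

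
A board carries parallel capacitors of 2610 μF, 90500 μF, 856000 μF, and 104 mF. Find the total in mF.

1053.11 mF

In mF:
  2610 μF = 2610 × 10^-3 mF = 2.61
  90500 μF = 90500 × 10^-3 mF = 90.5
  856000 μF = 856000 × 10^-3 mF = 856
  104 mF → 104
Sum: 2.61 + 90.5 + 856 + 104 = 1053.11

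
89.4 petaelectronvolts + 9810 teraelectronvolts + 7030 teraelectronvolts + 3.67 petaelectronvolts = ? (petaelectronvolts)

109.91 petaelectronvolts

In petaelectronvolts:
  89.4 petaelectronvolts → 89.4
  9810 teraelectronvolts = 9810e-3 petaelectronvolts = 9.81
  7030 teraelectronvolts = 7030e-3 petaelectronvolts = 7.03
  3.67 petaelectronvolts → 3.67
Sum: 89.4 + 9.81 + 7.03 + 3.67 = 109.91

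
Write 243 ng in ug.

0.243 ug

nano = 10^-9, micro = 10^-6; factor is 10^-3.
243 × 10^-3 = 0.243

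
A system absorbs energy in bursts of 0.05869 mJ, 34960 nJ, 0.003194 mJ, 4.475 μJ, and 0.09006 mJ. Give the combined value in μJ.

191.379 μJ

In μJ:
  0.05869 mJ = 0.05869 × 10^3 μJ = 58.69
  34960 nJ = 34960 × 10^-3 μJ = 34.96
  0.003194 mJ = 0.003194 × 10^3 μJ = 3.194
  4.475 μJ → 4.475
  0.09006 mJ = 0.09006 × 10^3 μJ = 90.06
Sum: 58.69 + 34.96 + 3.194 + 4.475 + 90.06 = 191.379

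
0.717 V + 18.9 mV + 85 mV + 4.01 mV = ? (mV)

824.91 mV

In mV:
  0.717 V = 0.717 × 10³ mV = 717
  18.9 mV → 18.9
  85 mV → 85
  4.01 mV → 4.01
Sum: 717 + 18.9 + 85 + 4.01 = 824.91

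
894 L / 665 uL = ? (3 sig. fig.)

1340000

(894) / (665 × 10^-6) = 1.344 × 10^6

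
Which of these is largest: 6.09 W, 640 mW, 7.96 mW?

6.09 W = 6.09 W
640 mW = 0.64 W
7.96 mW = 0.00796 W

6.09 W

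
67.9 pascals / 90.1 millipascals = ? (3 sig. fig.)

754

(67.9) / (90.1 × 10^-3) = 0.7536 × 10^3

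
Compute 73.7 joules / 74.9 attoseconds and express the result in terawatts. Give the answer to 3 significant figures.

(73.7) / (74.9 × 10^-18) = 0.98398 × 10^18 W

984000 terawatts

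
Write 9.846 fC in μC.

femto = 1e-15, micro = 1e-6; factor is 1e-9.
9.846 × 1e-9 = 0.000000009846

0.000000009846 μC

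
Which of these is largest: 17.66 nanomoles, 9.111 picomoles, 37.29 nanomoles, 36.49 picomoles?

17.66 nanomoles = 0.00000001766 moles
9.111 picomoles = 0.000000000009111 moles
37.29 nanomoles = 0.00000003729 moles
36.49 picomoles = 0.00000000003649 moles

37.29 nanomoles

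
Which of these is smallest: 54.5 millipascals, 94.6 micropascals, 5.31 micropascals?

54.5 millipascals = 0.0545 pascals
94.6 micropascals = 0.0000946 pascals
5.31 micropascals = 0.00000531 pascals

5.31 micropascals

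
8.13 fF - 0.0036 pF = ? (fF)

In fF:
  8.13 fF → 8.13
  0.0036 pF = 0.0036 × 10³ fF = 3.6
Difference: 8.13 - 3.6 = 4.53

4.53 fF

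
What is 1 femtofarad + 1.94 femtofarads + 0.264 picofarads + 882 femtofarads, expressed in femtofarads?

In femtofarads:
  1 femtofarad → 1
  1.94 femtofarads → 1.94
  0.264 picofarads = 0.264e3 femtofarads = 264
  882 femtofarads → 882
Sum: 1 + 1.94 + 264 + 882 = 1148.94

1148.94 femtofarads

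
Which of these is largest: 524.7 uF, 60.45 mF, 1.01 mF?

60.45 mF

524.7 uF = 0.0005247 F
60.45 mF = 0.06045 F
1.01 mF = 0.00101 F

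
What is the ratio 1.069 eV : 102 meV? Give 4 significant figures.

10.48

(1.069) / (102 × 10⁻³) = 0.01048 × 10³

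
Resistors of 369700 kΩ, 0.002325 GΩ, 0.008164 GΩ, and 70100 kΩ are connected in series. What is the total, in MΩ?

In MΩ:
  369700 kΩ = 369700 × 10^-3 MΩ = 369.7
  0.002325 GΩ = 0.002325 × 10^3 MΩ = 2.325
  0.008164 GΩ = 0.008164 × 10^3 MΩ = 8.164
  70100 kΩ = 70100 × 10^-3 MΩ = 70.1
Sum: 369.7 + 2.325 + 8.164 + 70.1 = 450.289

450.289 MΩ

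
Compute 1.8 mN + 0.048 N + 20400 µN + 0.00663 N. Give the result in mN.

76.83 mN

In mN:
  1.8 mN → 1.8
  0.048 N = 0.048e3 mN = 48
  20400 µN = 20400e-3 mN = 20.4
  0.00663 N = 0.00663e3 mN = 6.63
Sum: 1.8 + 48 + 20.4 + 6.63 = 76.83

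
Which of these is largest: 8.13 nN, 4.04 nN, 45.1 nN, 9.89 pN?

45.1 nN

8.13 nN = 0.00000000813 N
4.04 nN = 0.00000000404 N
45.1 nN = 0.0000000451 N
9.89 pN = 0.00000000000989 N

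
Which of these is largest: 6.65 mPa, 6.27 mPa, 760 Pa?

760 Pa

6.65 mPa = 0.00665 Pa
6.27 mPa = 0.00627 Pa
760 Pa = 760 Pa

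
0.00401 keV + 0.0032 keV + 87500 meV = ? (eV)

94.71 eV

In eV:
  0.00401 keV = 0.00401 × 10^3 eV = 4.01
  0.0032 keV = 0.0032 × 10^3 eV = 3.2
  87500 meV = 87500 × 10^-3 eV = 87.5
Sum: 4.01 + 3.2 + 87.5 = 94.71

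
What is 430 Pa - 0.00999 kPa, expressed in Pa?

420.01 Pa

In Pa:
  430 Pa → 430
  0.00999 kPa = 0.00999e3 Pa = 9.99
Difference: 430 - 9.99 = 420.01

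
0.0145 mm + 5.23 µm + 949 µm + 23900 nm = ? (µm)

992.63 µm

In µm:
  0.0145 mm = 0.0145 × 10³ µm = 14.5
  5.23 µm → 5.23
  949 µm → 949
  23900 nm = 23900 × 10⁻³ µm = 23.9
Sum: 14.5 + 5.23 + 949 + 23.9 = 992.63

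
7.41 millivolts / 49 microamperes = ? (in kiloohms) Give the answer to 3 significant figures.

0.151 kiloohms

(7.41 × 10⁻³) / (49 × 10⁻⁶) = 0.15122 × 10³ Ω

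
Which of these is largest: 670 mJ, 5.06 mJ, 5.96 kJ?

670 mJ = 0.67 J
5.06 mJ = 0.00506 J
5.96 kJ = 5960 J

5.96 kJ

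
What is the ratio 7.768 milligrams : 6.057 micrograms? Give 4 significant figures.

(7.768 × 10⁻³) / (6.057 × 10⁻⁶) = 1.2825 × 10³

1282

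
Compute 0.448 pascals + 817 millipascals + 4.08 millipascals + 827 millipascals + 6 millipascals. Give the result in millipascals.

2102.08 millipascals

In millipascals:
  0.448 pascals = 0.448 × 10³ millipascals = 448
  817 millipascals → 817
  4.08 millipascals → 4.08
  827 millipascals → 827
  6 millipascals → 6
Sum: 448 + 817 + 4.08 + 827 + 6 = 2102.08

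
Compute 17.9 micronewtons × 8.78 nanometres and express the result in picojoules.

17.9 × 10⁻⁶ × 8.78 × 10⁻⁹ = 157.162 × 10⁻¹⁵ J

0.157162 picojoules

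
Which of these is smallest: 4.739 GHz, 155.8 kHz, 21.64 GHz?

155.8 kHz

4.739 GHz = 4739000000 Hz
155.8 kHz = 155800 Hz
21.64 GHz = 21640000000 Hz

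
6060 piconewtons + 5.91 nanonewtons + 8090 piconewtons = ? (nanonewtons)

20.06 nanonewtons

In nanonewtons:
  6060 piconewtons = 6060 × 10⁻³ nanonewtons = 6.06
  5.91 nanonewtons → 5.91
  8090 piconewtons = 8090 × 10⁻³ nanonewtons = 8.09
Sum: 6.06 + 5.91 + 8.09 = 20.06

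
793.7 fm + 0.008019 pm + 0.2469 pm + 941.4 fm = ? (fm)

In fm:
  793.7 fm → 793.7
  0.008019 pm = 0.008019 × 10³ fm = 8.019
  0.2469 pm = 0.2469 × 10³ fm = 246.9
  941.4 fm → 941.4
Sum: 793.7 + 8.019 + 246.9 + 941.4 = 1990.019

1990.019 fm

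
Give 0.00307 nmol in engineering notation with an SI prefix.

3.07 pmol

= 3.07 × 10^-12 mol; 10^-12 is pico.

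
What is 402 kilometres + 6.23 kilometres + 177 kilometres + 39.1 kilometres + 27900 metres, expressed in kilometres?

In kilometres:
  402 kilometres → 402
  6.23 kilometres → 6.23
  177 kilometres → 177
  39.1 kilometres → 39.1
  27900 metres = 27900 × 10^-3 kilometres = 27.9
Sum: 402 + 6.23 + 177 + 39.1 + 27.9 = 652.23

652.23 kilometres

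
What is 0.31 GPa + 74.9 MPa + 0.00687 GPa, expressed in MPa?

391.77 MPa

In MPa:
  0.31 GPa = 0.31 × 10³ MPa = 310
  74.9 MPa → 74.9
  0.00687 GPa = 0.00687 × 10³ MPa = 6.87
Sum: 310 + 74.9 + 6.87 = 391.77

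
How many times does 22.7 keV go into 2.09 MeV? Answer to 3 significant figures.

92.1

(2.09e6) / (22.7e3) = 0.09207e3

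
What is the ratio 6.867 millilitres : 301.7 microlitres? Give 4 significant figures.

22.76

(6.867 × 10^-3) / (301.7 × 10^-6) = 0.022761 × 10^3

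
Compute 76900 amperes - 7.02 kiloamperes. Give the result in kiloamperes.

69.88 kiloamperes

In kiloamperes:
  76900 amperes = 76900 × 10^-3 kiloamperes = 76.9
  7.02 kiloamperes → 7.02
Difference: 76.9 - 7.02 = 69.88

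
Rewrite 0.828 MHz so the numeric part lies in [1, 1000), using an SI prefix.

= 828e3 Hz; 1e3 is kilo.

828 kHz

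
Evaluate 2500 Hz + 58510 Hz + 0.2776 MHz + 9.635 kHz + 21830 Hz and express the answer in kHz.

In kHz:
  2500 Hz = 2500 × 10⁻³ kHz = 2.5
  58510 Hz = 58510 × 10⁻³ kHz = 58.51
  0.2776 MHz = 0.2776 × 10³ kHz = 277.6
  9.635 kHz → 9.635
  21830 Hz = 21830 × 10⁻³ kHz = 21.83
Sum: 2.5 + 58.51 + 277.6 + 9.635 + 21.83 = 370.075

370.075 kHz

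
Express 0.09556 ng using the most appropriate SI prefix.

= 95.56 × 10⁻¹² g; 10⁻¹² is pico.

95.56 pg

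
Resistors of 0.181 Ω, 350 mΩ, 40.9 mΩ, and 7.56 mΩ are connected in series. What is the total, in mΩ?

579.46 mΩ

In mΩ:
  0.181 Ω = 0.181e3 mΩ = 181
  350 mΩ → 350
  40.9 mΩ → 40.9
  7.56 mΩ → 7.56
Sum: 181 + 350 + 40.9 + 7.56 = 579.46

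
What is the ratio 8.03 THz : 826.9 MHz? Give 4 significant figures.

9711

(8.03 × 10¹²) / (826.9 × 10⁶) = 0.009711 × 10⁶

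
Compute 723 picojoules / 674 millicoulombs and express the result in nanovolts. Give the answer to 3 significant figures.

(723 × 10^-12) / (674 × 10^-3) = 1.0727 × 10^-9 V

1.07 nanovolts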